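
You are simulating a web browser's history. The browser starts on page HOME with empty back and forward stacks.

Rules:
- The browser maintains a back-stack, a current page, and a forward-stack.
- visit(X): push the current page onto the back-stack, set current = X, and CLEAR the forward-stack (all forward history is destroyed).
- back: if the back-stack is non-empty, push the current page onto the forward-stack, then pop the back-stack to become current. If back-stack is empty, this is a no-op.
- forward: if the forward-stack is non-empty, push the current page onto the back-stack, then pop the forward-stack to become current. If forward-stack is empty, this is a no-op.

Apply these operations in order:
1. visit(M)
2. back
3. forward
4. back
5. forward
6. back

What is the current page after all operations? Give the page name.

Answer: HOME

Derivation:
After 1 (visit(M)): cur=M back=1 fwd=0
After 2 (back): cur=HOME back=0 fwd=1
After 3 (forward): cur=M back=1 fwd=0
After 4 (back): cur=HOME back=0 fwd=1
After 5 (forward): cur=M back=1 fwd=0
After 6 (back): cur=HOME back=0 fwd=1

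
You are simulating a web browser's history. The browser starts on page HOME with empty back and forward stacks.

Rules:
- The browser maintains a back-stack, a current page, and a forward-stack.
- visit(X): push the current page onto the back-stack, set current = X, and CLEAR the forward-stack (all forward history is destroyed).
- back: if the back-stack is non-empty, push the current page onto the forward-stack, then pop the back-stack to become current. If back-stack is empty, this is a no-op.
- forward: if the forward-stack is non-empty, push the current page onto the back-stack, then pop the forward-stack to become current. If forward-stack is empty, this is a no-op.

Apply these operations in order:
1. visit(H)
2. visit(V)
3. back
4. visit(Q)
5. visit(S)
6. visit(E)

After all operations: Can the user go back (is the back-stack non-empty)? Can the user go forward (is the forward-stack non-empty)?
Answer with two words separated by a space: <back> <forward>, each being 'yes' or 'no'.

Answer: yes no

Derivation:
After 1 (visit(H)): cur=H back=1 fwd=0
After 2 (visit(V)): cur=V back=2 fwd=0
After 3 (back): cur=H back=1 fwd=1
After 4 (visit(Q)): cur=Q back=2 fwd=0
After 5 (visit(S)): cur=S back=3 fwd=0
After 6 (visit(E)): cur=E back=4 fwd=0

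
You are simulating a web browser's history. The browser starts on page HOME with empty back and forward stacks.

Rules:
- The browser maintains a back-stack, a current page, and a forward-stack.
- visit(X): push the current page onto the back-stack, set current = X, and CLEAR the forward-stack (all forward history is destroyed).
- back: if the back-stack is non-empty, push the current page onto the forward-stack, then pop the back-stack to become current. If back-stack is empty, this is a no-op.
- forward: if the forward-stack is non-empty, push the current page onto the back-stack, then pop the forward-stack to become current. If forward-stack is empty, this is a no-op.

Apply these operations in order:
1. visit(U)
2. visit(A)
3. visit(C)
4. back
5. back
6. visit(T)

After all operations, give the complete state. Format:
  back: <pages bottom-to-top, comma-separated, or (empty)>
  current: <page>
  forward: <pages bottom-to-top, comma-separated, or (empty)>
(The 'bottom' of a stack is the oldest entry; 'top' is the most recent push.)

Answer: back: HOME,U
current: T
forward: (empty)

Derivation:
After 1 (visit(U)): cur=U back=1 fwd=0
After 2 (visit(A)): cur=A back=2 fwd=0
After 3 (visit(C)): cur=C back=3 fwd=0
After 4 (back): cur=A back=2 fwd=1
After 5 (back): cur=U back=1 fwd=2
After 6 (visit(T)): cur=T back=2 fwd=0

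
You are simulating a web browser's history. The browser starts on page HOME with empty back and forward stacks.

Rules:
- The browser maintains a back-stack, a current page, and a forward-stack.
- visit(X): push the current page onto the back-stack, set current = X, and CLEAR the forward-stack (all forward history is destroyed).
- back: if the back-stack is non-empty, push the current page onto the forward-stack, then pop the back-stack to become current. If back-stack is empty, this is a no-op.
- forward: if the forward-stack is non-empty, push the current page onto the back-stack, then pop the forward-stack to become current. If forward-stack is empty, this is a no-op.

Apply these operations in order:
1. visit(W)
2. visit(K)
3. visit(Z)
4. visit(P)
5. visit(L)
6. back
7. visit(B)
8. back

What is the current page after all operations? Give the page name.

After 1 (visit(W)): cur=W back=1 fwd=0
After 2 (visit(K)): cur=K back=2 fwd=0
After 3 (visit(Z)): cur=Z back=3 fwd=0
After 4 (visit(P)): cur=P back=4 fwd=0
After 5 (visit(L)): cur=L back=5 fwd=0
After 6 (back): cur=P back=4 fwd=1
After 7 (visit(B)): cur=B back=5 fwd=0
After 8 (back): cur=P back=4 fwd=1

Answer: P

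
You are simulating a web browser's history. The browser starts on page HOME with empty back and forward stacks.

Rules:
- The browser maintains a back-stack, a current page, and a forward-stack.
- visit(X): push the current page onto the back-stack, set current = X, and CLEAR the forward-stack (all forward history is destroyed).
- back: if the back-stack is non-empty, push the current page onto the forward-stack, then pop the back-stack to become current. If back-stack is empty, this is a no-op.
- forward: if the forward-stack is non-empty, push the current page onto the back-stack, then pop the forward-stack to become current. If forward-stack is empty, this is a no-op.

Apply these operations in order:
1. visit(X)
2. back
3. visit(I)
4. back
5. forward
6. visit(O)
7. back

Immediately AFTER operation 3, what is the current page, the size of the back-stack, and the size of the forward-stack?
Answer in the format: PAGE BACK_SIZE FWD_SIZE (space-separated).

After 1 (visit(X)): cur=X back=1 fwd=0
After 2 (back): cur=HOME back=0 fwd=1
After 3 (visit(I)): cur=I back=1 fwd=0

I 1 0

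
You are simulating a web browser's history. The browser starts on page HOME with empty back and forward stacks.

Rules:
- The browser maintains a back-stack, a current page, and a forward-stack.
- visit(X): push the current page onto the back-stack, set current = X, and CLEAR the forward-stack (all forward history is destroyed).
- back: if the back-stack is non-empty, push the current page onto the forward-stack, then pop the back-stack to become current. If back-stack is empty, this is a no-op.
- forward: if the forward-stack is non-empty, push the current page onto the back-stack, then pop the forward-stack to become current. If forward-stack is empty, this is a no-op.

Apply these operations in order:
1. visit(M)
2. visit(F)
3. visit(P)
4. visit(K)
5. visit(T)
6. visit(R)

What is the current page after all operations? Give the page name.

Answer: R

Derivation:
After 1 (visit(M)): cur=M back=1 fwd=0
After 2 (visit(F)): cur=F back=2 fwd=0
After 3 (visit(P)): cur=P back=3 fwd=0
After 4 (visit(K)): cur=K back=4 fwd=0
After 5 (visit(T)): cur=T back=5 fwd=0
After 6 (visit(R)): cur=R back=6 fwd=0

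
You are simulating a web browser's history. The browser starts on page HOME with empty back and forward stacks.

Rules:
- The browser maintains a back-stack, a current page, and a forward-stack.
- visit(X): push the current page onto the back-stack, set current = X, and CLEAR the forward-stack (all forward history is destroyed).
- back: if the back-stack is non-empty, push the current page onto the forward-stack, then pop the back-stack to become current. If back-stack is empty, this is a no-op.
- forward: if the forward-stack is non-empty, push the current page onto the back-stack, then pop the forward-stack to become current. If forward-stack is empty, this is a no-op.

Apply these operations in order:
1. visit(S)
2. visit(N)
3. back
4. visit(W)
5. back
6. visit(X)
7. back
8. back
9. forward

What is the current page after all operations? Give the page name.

After 1 (visit(S)): cur=S back=1 fwd=0
After 2 (visit(N)): cur=N back=2 fwd=0
After 3 (back): cur=S back=1 fwd=1
After 4 (visit(W)): cur=W back=2 fwd=0
After 5 (back): cur=S back=1 fwd=1
After 6 (visit(X)): cur=X back=2 fwd=0
After 7 (back): cur=S back=1 fwd=1
After 8 (back): cur=HOME back=0 fwd=2
After 9 (forward): cur=S back=1 fwd=1

Answer: S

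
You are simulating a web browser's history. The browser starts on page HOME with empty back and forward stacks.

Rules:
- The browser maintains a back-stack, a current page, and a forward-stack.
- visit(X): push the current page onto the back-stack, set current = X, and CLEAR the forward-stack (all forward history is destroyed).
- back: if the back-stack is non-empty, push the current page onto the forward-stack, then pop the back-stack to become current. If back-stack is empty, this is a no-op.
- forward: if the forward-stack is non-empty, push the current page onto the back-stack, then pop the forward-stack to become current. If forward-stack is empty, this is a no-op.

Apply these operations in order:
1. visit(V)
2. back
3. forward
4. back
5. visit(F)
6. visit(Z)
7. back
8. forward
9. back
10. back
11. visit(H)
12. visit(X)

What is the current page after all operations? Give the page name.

Answer: X

Derivation:
After 1 (visit(V)): cur=V back=1 fwd=0
After 2 (back): cur=HOME back=0 fwd=1
After 3 (forward): cur=V back=1 fwd=0
After 4 (back): cur=HOME back=0 fwd=1
After 5 (visit(F)): cur=F back=1 fwd=0
After 6 (visit(Z)): cur=Z back=2 fwd=0
After 7 (back): cur=F back=1 fwd=1
After 8 (forward): cur=Z back=2 fwd=0
After 9 (back): cur=F back=1 fwd=1
After 10 (back): cur=HOME back=0 fwd=2
After 11 (visit(H)): cur=H back=1 fwd=0
After 12 (visit(X)): cur=X back=2 fwd=0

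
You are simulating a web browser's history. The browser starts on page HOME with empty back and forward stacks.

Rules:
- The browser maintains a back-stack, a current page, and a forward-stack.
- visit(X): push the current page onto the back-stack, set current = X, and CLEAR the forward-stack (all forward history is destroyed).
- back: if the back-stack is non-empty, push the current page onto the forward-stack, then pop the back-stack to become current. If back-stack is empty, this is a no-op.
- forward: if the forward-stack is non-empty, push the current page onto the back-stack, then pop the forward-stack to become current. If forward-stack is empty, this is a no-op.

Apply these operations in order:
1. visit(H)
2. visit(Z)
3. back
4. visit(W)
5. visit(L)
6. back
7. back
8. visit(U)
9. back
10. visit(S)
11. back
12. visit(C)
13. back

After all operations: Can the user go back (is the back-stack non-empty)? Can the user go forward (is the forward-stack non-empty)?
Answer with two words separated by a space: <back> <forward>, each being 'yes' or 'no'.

After 1 (visit(H)): cur=H back=1 fwd=0
After 2 (visit(Z)): cur=Z back=2 fwd=0
After 3 (back): cur=H back=1 fwd=1
After 4 (visit(W)): cur=W back=2 fwd=0
After 5 (visit(L)): cur=L back=3 fwd=0
After 6 (back): cur=W back=2 fwd=1
After 7 (back): cur=H back=1 fwd=2
After 8 (visit(U)): cur=U back=2 fwd=0
After 9 (back): cur=H back=1 fwd=1
After 10 (visit(S)): cur=S back=2 fwd=0
After 11 (back): cur=H back=1 fwd=1
After 12 (visit(C)): cur=C back=2 fwd=0
After 13 (back): cur=H back=1 fwd=1

Answer: yes yes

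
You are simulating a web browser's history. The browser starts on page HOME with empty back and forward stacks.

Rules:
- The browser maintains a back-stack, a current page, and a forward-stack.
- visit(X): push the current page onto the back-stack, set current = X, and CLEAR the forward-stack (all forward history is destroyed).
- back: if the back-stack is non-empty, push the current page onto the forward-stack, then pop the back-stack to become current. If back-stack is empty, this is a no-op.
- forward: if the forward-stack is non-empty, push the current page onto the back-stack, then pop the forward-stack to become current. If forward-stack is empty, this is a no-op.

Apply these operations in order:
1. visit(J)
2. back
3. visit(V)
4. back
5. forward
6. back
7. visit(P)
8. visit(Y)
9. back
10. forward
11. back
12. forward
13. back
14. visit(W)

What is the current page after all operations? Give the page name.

Answer: W

Derivation:
After 1 (visit(J)): cur=J back=1 fwd=0
After 2 (back): cur=HOME back=0 fwd=1
After 3 (visit(V)): cur=V back=1 fwd=0
After 4 (back): cur=HOME back=0 fwd=1
After 5 (forward): cur=V back=1 fwd=0
After 6 (back): cur=HOME back=0 fwd=1
After 7 (visit(P)): cur=P back=1 fwd=0
After 8 (visit(Y)): cur=Y back=2 fwd=0
After 9 (back): cur=P back=1 fwd=1
After 10 (forward): cur=Y back=2 fwd=0
After 11 (back): cur=P back=1 fwd=1
After 12 (forward): cur=Y back=2 fwd=0
After 13 (back): cur=P back=1 fwd=1
After 14 (visit(W)): cur=W back=2 fwd=0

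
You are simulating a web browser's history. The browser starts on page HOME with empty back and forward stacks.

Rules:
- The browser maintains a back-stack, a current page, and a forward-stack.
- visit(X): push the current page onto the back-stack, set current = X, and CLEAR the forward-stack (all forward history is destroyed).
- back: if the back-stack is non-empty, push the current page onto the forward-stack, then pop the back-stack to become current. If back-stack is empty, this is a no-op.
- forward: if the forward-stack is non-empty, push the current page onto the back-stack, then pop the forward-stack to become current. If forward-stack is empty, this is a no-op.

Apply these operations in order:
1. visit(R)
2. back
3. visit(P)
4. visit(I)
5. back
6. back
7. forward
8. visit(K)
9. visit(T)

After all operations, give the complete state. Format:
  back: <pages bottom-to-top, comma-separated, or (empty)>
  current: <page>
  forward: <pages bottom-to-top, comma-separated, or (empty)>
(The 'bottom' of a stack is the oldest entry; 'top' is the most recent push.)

After 1 (visit(R)): cur=R back=1 fwd=0
After 2 (back): cur=HOME back=0 fwd=1
After 3 (visit(P)): cur=P back=1 fwd=0
After 4 (visit(I)): cur=I back=2 fwd=0
After 5 (back): cur=P back=1 fwd=1
After 6 (back): cur=HOME back=0 fwd=2
After 7 (forward): cur=P back=1 fwd=1
After 8 (visit(K)): cur=K back=2 fwd=0
After 9 (visit(T)): cur=T back=3 fwd=0

Answer: back: HOME,P,K
current: T
forward: (empty)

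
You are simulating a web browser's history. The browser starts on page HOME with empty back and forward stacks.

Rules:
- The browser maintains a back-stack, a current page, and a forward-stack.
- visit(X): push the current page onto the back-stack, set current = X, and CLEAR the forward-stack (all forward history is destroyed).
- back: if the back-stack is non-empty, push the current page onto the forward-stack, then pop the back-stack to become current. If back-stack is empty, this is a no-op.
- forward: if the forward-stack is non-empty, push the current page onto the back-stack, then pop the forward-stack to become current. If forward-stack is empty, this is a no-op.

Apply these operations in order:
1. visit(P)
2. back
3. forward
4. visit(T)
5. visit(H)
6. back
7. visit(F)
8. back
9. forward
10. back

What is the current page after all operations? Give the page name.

After 1 (visit(P)): cur=P back=1 fwd=0
After 2 (back): cur=HOME back=0 fwd=1
After 3 (forward): cur=P back=1 fwd=0
After 4 (visit(T)): cur=T back=2 fwd=0
After 5 (visit(H)): cur=H back=3 fwd=0
After 6 (back): cur=T back=2 fwd=1
After 7 (visit(F)): cur=F back=3 fwd=0
After 8 (back): cur=T back=2 fwd=1
After 9 (forward): cur=F back=3 fwd=0
After 10 (back): cur=T back=2 fwd=1

Answer: T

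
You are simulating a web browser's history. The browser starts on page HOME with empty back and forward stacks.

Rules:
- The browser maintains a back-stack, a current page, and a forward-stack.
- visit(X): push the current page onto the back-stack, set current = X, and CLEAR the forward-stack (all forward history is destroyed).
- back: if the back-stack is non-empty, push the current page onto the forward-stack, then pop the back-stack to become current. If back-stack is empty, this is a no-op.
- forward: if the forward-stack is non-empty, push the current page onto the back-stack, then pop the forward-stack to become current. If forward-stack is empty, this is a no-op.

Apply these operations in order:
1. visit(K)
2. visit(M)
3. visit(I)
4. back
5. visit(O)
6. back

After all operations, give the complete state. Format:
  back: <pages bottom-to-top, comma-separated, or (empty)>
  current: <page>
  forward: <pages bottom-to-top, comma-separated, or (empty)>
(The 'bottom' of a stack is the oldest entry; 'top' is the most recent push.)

After 1 (visit(K)): cur=K back=1 fwd=0
After 2 (visit(M)): cur=M back=2 fwd=0
After 3 (visit(I)): cur=I back=3 fwd=0
After 4 (back): cur=M back=2 fwd=1
After 5 (visit(O)): cur=O back=3 fwd=0
After 6 (back): cur=M back=2 fwd=1

Answer: back: HOME,K
current: M
forward: O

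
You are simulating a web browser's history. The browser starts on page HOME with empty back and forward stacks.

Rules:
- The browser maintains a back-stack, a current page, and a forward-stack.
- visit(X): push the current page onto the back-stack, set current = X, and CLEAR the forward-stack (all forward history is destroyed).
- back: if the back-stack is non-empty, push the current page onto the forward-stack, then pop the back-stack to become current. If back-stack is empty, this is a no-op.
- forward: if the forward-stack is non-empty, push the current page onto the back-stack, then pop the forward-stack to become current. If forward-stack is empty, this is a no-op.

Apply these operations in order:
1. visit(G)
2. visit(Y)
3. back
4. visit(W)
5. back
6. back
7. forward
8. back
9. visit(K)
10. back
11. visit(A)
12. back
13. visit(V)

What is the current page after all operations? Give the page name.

Answer: V

Derivation:
After 1 (visit(G)): cur=G back=1 fwd=0
After 2 (visit(Y)): cur=Y back=2 fwd=0
After 3 (back): cur=G back=1 fwd=1
After 4 (visit(W)): cur=W back=2 fwd=0
After 5 (back): cur=G back=1 fwd=1
After 6 (back): cur=HOME back=0 fwd=2
After 7 (forward): cur=G back=1 fwd=1
After 8 (back): cur=HOME back=0 fwd=2
After 9 (visit(K)): cur=K back=1 fwd=0
After 10 (back): cur=HOME back=0 fwd=1
After 11 (visit(A)): cur=A back=1 fwd=0
After 12 (back): cur=HOME back=0 fwd=1
After 13 (visit(V)): cur=V back=1 fwd=0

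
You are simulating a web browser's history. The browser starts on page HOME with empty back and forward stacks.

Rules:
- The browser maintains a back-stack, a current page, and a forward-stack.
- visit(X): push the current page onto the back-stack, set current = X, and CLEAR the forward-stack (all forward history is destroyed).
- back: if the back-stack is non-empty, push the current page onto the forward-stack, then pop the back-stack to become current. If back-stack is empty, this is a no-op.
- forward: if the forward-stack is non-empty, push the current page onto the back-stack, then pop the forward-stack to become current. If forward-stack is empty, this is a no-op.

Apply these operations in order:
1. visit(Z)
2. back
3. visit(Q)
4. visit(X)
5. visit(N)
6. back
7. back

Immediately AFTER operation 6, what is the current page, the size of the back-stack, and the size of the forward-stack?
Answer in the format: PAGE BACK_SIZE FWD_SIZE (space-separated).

After 1 (visit(Z)): cur=Z back=1 fwd=0
After 2 (back): cur=HOME back=0 fwd=1
After 3 (visit(Q)): cur=Q back=1 fwd=0
After 4 (visit(X)): cur=X back=2 fwd=0
After 5 (visit(N)): cur=N back=3 fwd=0
After 6 (back): cur=X back=2 fwd=1

X 2 1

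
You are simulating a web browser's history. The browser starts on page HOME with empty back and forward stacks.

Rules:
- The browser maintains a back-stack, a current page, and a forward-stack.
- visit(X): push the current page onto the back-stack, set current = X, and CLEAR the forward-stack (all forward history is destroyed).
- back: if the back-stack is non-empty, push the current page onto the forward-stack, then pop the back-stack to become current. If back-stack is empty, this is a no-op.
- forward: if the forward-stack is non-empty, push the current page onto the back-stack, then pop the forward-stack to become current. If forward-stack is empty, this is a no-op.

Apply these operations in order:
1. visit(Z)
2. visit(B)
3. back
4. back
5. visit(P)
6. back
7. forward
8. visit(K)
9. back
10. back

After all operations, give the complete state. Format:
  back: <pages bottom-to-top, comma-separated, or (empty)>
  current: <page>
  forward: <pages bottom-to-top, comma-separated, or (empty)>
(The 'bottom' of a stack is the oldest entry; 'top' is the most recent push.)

Answer: back: (empty)
current: HOME
forward: K,P

Derivation:
After 1 (visit(Z)): cur=Z back=1 fwd=0
After 2 (visit(B)): cur=B back=2 fwd=0
After 3 (back): cur=Z back=1 fwd=1
After 4 (back): cur=HOME back=0 fwd=2
After 5 (visit(P)): cur=P back=1 fwd=0
After 6 (back): cur=HOME back=0 fwd=1
After 7 (forward): cur=P back=1 fwd=0
After 8 (visit(K)): cur=K back=2 fwd=0
After 9 (back): cur=P back=1 fwd=1
After 10 (back): cur=HOME back=0 fwd=2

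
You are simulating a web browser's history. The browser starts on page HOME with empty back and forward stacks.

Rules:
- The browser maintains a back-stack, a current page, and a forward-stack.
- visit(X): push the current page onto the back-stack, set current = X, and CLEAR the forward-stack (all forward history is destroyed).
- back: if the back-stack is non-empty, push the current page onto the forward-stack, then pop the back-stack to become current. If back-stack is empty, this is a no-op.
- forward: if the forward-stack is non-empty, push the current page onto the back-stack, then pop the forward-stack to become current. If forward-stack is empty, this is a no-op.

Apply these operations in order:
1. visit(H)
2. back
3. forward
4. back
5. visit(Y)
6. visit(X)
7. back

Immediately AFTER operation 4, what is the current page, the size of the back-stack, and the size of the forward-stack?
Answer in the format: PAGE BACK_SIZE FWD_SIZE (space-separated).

After 1 (visit(H)): cur=H back=1 fwd=0
After 2 (back): cur=HOME back=0 fwd=1
After 3 (forward): cur=H back=1 fwd=0
After 4 (back): cur=HOME back=0 fwd=1

HOME 0 1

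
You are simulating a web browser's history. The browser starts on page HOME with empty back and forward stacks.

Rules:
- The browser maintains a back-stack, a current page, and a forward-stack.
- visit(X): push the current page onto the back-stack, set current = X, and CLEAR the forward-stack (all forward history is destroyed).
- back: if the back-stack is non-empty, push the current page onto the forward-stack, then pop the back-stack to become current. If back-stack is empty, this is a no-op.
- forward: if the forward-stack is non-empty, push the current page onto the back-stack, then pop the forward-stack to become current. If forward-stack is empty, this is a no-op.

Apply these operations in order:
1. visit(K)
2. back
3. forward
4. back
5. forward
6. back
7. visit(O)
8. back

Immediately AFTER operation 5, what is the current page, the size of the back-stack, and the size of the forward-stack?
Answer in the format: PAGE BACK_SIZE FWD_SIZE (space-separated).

After 1 (visit(K)): cur=K back=1 fwd=0
After 2 (back): cur=HOME back=0 fwd=1
After 3 (forward): cur=K back=1 fwd=0
After 4 (back): cur=HOME back=0 fwd=1
After 5 (forward): cur=K back=1 fwd=0

K 1 0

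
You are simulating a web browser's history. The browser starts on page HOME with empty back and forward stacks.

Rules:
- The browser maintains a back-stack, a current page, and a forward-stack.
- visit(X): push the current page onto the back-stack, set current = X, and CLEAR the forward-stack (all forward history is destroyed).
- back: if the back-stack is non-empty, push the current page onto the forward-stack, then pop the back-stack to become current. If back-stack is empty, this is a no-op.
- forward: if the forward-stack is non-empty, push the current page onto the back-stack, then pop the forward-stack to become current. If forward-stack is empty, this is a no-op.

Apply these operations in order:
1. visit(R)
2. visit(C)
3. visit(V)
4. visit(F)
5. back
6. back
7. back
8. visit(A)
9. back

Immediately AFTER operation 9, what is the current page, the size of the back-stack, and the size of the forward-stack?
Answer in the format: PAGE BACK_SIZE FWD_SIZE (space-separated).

After 1 (visit(R)): cur=R back=1 fwd=0
After 2 (visit(C)): cur=C back=2 fwd=0
After 3 (visit(V)): cur=V back=3 fwd=0
After 4 (visit(F)): cur=F back=4 fwd=0
After 5 (back): cur=V back=3 fwd=1
After 6 (back): cur=C back=2 fwd=2
After 7 (back): cur=R back=1 fwd=3
After 8 (visit(A)): cur=A back=2 fwd=0
After 9 (back): cur=R back=1 fwd=1

R 1 1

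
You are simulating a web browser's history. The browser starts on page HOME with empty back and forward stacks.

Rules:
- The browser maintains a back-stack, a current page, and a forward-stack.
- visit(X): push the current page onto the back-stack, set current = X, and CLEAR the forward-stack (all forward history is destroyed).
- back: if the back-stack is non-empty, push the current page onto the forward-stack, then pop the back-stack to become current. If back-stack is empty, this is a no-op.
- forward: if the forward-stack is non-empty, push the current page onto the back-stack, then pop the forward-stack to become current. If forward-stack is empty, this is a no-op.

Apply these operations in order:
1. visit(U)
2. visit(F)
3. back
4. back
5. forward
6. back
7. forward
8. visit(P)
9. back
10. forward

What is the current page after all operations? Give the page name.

Answer: P

Derivation:
After 1 (visit(U)): cur=U back=1 fwd=0
After 2 (visit(F)): cur=F back=2 fwd=0
After 3 (back): cur=U back=1 fwd=1
After 4 (back): cur=HOME back=0 fwd=2
After 5 (forward): cur=U back=1 fwd=1
After 6 (back): cur=HOME back=0 fwd=2
After 7 (forward): cur=U back=1 fwd=1
After 8 (visit(P)): cur=P back=2 fwd=0
After 9 (back): cur=U back=1 fwd=1
After 10 (forward): cur=P back=2 fwd=0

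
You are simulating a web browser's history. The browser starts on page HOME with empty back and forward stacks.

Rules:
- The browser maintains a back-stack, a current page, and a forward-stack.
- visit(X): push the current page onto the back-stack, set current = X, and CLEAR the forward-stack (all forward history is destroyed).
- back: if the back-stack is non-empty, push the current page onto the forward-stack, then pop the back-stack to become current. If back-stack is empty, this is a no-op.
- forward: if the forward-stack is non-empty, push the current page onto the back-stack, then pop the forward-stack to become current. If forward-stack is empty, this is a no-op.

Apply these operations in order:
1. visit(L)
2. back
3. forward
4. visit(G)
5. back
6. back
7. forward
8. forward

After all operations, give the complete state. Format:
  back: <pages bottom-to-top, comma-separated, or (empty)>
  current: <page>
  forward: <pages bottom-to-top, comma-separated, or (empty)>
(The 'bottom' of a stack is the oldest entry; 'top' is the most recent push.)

Answer: back: HOME,L
current: G
forward: (empty)

Derivation:
After 1 (visit(L)): cur=L back=1 fwd=0
After 2 (back): cur=HOME back=0 fwd=1
After 3 (forward): cur=L back=1 fwd=0
After 4 (visit(G)): cur=G back=2 fwd=0
After 5 (back): cur=L back=1 fwd=1
After 6 (back): cur=HOME back=0 fwd=2
After 7 (forward): cur=L back=1 fwd=1
After 8 (forward): cur=G back=2 fwd=0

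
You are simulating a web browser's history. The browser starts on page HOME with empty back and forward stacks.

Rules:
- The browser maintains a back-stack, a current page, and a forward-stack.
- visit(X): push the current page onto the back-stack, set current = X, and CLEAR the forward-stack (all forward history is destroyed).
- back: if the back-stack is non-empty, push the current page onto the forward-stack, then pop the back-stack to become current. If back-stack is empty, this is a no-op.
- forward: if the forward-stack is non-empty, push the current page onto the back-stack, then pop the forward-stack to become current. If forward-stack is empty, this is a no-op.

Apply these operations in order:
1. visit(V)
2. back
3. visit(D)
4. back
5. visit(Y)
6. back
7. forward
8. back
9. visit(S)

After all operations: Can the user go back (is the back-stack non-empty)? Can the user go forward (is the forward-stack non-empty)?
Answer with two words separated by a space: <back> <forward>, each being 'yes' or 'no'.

After 1 (visit(V)): cur=V back=1 fwd=0
After 2 (back): cur=HOME back=0 fwd=1
After 3 (visit(D)): cur=D back=1 fwd=0
After 4 (back): cur=HOME back=0 fwd=1
After 5 (visit(Y)): cur=Y back=1 fwd=0
After 6 (back): cur=HOME back=0 fwd=1
After 7 (forward): cur=Y back=1 fwd=0
After 8 (back): cur=HOME back=0 fwd=1
After 9 (visit(S)): cur=S back=1 fwd=0

Answer: yes no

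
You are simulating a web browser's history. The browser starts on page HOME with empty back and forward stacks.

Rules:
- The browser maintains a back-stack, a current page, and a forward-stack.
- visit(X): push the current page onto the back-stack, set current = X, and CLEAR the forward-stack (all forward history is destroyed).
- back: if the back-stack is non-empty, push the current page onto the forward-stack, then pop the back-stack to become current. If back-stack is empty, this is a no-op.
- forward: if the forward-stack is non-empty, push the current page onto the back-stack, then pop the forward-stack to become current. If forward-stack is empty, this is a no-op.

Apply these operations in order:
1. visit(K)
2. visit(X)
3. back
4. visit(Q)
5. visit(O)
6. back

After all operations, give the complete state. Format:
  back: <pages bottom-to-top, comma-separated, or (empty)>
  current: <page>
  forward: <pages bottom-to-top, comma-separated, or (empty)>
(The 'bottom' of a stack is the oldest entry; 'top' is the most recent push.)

Answer: back: HOME,K
current: Q
forward: O

Derivation:
After 1 (visit(K)): cur=K back=1 fwd=0
After 2 (visit(X)): cur=X back=2 fwd=0
After 3 (back): cur=K back=1 fwd=1
After 4 (visit(Q)): cur=Q back=2 fwd=0
After 5 (visit(O)): cur=O back=3 fwd=0
After 6 (back): cur=Q back=2 fwd=1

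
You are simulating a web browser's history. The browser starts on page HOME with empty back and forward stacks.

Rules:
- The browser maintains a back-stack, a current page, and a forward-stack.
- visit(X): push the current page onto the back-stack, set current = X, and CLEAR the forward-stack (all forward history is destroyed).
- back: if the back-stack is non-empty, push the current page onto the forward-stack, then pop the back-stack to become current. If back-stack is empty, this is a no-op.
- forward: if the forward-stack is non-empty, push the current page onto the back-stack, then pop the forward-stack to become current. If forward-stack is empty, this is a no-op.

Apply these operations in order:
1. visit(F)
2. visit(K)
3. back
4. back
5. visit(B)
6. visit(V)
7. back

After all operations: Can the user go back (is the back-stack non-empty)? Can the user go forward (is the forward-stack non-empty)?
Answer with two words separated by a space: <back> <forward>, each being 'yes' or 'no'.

Answer: yes yes

Derivation:
After 1 (visit(F)): cur=F back=1 fwd=0
After 2 (visit(K)): cur=K back=2 fwd=0
After 3 (back): cur=F back=1 fwd=1
After 4 (back): cur=HOME back=0 fwd=2
After 5 (visit(B)): cur=B back=1 fwd=0
After 6 (visit(V)): cur=V back=2 fwd=0
After 7 (back): cur=B back=1 fwd=1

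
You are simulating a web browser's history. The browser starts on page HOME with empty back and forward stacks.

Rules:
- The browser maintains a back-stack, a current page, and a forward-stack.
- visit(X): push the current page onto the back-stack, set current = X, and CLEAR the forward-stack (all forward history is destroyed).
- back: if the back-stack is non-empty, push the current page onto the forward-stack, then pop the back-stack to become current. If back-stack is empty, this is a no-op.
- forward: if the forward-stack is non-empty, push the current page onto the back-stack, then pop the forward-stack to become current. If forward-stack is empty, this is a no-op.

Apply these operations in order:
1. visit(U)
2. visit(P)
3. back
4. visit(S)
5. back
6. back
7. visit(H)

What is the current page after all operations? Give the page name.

After 1 (visit(U)): cur=U back=1 fwd=0
After 2 (visit(P)): cur=P back=2 fwd=0
After 3 (back): cur=U back=1 fwd=1
After 4 (visit(S)): cur=S back=2 fwd=0
After 5 (back): cur=U back=1 fwd=1
After 6 (back): cur=HOME back=0 fwd=2
After 7 (visit(H)): cur=H back=1 fwd=0

Answer: H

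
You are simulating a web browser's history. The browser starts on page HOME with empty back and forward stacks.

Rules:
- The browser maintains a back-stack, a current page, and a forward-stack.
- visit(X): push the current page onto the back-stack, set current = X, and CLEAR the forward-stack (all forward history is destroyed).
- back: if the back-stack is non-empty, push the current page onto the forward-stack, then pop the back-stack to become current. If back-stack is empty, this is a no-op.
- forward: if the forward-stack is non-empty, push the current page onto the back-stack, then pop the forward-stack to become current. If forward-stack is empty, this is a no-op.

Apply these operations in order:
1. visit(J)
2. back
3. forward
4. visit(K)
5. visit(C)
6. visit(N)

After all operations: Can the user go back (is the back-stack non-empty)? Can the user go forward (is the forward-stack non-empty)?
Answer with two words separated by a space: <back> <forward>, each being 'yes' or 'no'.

After 1 (visit(J)): cur=J back=1 fwd=0
After 2 (back): cur=HOME back=0 fwd=1
After 3 (forward): cur=J back=1 fwd=0
After 4 (visit(K)): cur=K back=2 fwd=0
After 5 (visit(C)): cur=C back=3 fwd=0
After 6 (visit(N)): cur=N back=4 fwd=0

Answer: yes no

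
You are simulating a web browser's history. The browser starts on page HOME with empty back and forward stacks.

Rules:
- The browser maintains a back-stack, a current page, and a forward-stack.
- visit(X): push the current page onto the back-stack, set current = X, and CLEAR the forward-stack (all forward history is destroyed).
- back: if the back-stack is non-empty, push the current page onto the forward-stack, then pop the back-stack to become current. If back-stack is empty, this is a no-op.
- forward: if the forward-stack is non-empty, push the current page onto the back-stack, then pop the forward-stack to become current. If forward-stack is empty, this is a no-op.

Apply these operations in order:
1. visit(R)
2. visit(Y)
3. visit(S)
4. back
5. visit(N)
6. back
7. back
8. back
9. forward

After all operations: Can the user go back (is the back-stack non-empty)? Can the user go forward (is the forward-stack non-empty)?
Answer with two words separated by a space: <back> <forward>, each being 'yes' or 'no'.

Answer: yes yes

Derivation:
After 1 (visit(R)): cur=R back=1 fwd=0
After 2 (visit(Y)): cur=Y back=2 fwd=0
After 3 (visit(S)): cur=S back=3 fwd=0
After 4 (back): cur=Y back=2 fwd=1
After 5 (visit(N)): cur=N back=3 fwd=0
After 6 (back): cur=Y back=2 fwd=1
After 7 (back): cur=R back=1 fwd=2
After 8 (back): cur=HOME back=0 fwd=3
After 9 (forward): cur=R back=1 fwd=2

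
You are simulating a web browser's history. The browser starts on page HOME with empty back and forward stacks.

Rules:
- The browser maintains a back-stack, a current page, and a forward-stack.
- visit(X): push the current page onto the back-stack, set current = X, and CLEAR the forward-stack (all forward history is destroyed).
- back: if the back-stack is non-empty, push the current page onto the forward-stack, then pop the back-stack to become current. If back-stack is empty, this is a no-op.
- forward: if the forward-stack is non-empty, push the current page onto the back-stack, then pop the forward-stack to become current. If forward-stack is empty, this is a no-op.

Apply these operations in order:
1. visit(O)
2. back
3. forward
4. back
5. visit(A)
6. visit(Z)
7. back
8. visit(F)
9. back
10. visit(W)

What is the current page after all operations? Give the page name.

After 1 (visit(O)): cur=O back=1 fwd=0
After 2 (back): cur=HOME back=0 fwd=1
After 3 (forward): cur=O back=1 fwd=0
After 4 (back): cur=HOME back=0 fwd=1
After 5 (visit(A)): cur=A back=1 fwd=0
After 6 (visit(Z)): cur=Z back=2 fwd=0
After 7 (back): cur=A back=1 fwd=1
After 8 (visit(F)): cur=F back=2 fwd=0
After 9 (back): cur=A back=1 fwd=1
After 10 (visit(W)): cur=W back=2 fwd=0

Answer: W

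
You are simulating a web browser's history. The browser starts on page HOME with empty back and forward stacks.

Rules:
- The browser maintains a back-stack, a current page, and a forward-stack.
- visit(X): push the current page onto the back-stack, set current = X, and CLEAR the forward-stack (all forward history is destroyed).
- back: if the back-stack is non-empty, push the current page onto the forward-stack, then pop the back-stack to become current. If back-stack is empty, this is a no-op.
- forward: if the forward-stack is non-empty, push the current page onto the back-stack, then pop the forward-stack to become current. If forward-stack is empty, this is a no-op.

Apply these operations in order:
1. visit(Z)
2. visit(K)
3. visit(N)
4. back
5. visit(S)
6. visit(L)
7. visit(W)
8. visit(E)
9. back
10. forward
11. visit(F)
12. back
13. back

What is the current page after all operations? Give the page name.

Answer: W

Derivation:
After 1 (visit(Z)): cur=Z back=1 fwd=0
After 2 (visit(K)): cur=K back=2 fwd=0
After 3 (visit(N)): cur=N back=3 fwd=0
After 4 (back): cur=K back=2 fwd=1
After 5 (visit(S)): cur=S back=3 fwd=0
After 6 (visit(L)): cur=L back=4 fwd=0
After 7 (visit(W)): cur=W back=5 fwd=0
After 8 (visit(E)): cur=E back=6 fwd=0
After 9 (back): cur=W back=5 fwd=1
After 10 (forward): cur=E back=6 fwd=0
After 11 (visit(F)): cur=F back=7 fwd=0
After 12 (back): cur=E back=6 fwd=1
After 13 (back): cur=W back=5 fwd=2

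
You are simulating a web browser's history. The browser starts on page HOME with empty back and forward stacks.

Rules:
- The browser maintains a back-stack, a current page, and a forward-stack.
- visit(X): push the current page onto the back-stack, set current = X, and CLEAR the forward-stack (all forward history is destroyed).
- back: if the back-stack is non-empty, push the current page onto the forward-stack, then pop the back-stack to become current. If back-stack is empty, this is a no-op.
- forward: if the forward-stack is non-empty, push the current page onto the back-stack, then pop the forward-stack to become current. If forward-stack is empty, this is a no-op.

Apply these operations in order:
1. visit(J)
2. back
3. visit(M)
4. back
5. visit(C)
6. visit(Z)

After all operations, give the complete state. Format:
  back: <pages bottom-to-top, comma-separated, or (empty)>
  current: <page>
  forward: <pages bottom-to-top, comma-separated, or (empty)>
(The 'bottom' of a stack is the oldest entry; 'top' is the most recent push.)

Answer: back: HOME,C
current: Z
forward: (empty)

Derivation:
After 1 (visit(J)): cur=J back=1 fwd=0
After 2 (back): cur=HOME back=0 fwd=1
After 3 (visit(M)): cur=M back=1 fwd=0
After 4 (back): cur=HOME back=0 fwd=1
After 5 (visit(C)): cur=C back=1 fwd=0
After 6 (visit(Z)): cur=Z back=2 fwd=0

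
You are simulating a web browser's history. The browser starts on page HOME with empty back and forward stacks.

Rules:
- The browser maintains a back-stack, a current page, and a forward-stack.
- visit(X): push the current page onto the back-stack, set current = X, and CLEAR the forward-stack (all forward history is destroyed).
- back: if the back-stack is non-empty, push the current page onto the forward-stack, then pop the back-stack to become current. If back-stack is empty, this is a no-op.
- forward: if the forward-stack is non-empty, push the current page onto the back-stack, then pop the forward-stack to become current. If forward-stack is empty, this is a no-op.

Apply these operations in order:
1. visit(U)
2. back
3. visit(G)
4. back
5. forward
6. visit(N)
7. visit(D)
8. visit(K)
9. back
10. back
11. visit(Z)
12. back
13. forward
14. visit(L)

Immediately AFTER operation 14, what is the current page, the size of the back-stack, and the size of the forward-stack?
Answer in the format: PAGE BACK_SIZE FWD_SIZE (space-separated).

After 1 (visit(U)): cur=U back=1 fwd=0
After 2 (back): cur=HOME back=0 fwd=1
After 3 (visit(G)): cur=G back=1 fwd=0
After 4 (back): cur=HOME back=0 fwd=1
After 5 (forward): cur=G back=1 fwd=0
After 6 (visit(N)): cur=N back=2 fwd=0
After 7 (visit(D)): cur=D back=3 fwd=0
After 8 (visit(K)): cur=K back=4 fwd=0
After 9 (back): cur=D back=3 fwd=1
After 10 (back): cur=N back=2 fwd=2
After 11 (visit(Z)): cur=Z back=3 fwd=0
After 12 (back): cur=N back=2 fwd=1
After 13 (forward): cur=Z back=3 fwd=0
After 14 (visit(L)): cur=L back=4 fwd=0

L 4 0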